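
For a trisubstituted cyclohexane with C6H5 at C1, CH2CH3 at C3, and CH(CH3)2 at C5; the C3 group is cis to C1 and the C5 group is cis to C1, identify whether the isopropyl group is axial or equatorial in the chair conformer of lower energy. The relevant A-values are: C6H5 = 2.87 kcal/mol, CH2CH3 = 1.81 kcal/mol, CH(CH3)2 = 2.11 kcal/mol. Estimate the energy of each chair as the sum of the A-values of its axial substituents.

equatorial

Chair I (phenyl axial, ethyl axial, isopropyl axial): E = 6.79 kcal/mol.
Chair II (phenyl equatorial, ethyl equatorial, isopropyl equatorial): E = 0.00 kcal/mol.
Chair II is the more stable (lower-energy) conformer, and in that chair the isopropyl group is equatorial.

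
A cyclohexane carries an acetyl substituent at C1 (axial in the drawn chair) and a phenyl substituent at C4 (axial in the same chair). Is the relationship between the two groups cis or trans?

trans

C1 and C4 have opposite parity, so their axial bonds point in opposite directions.
With opposite-parity carbons, two substituents on the same face are one axial and one equatorial; opposite faces give both axial or both equatorial.
Here the groups are axial/axial → opposite face → trans.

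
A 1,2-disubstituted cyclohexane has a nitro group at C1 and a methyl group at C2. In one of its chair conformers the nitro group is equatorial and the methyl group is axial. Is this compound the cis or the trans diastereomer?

C1 and C2 have opposite parity, so their axial bonds point in opposite directions.
With opposite-parity carbons, two substituents on the same face are one axial and one equatorial; opposite faces give both axial or both equatorial.
Here the groups are equatorial/axial → same face → cis.

cis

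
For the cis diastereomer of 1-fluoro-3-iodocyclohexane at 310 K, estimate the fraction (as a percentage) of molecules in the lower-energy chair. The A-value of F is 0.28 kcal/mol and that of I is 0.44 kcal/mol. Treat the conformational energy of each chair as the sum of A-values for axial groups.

76.3%

C1 and C3 have the same parity, so for the cis isomer the two substituents are e,e in one chair and a,a in the other.
Chair I (fluoro axial, iodo axial): E = 0.72 kcal/mol; chair II (fluoro equatorial, iodo equatorial): E = 0.00 kcal/mol.
ΔG = 0.72 kcal/mol between the two chairs.
K = exp(ΔG/RT) with R = 1.987×10⁻³ kcal mol⁻¹ K⁻¹ and T = 310 K gives K ≈ 3.22.
Fraction in the lower-energy chair = K/(K+1) = 76.3%.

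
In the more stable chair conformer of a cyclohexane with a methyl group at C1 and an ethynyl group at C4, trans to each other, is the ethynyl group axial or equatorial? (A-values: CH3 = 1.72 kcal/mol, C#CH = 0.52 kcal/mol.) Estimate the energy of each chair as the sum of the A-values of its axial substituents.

C1 and C4 have opposite parity, so for the trans isomer the two substituents are e,e in one chair and a,a in the other.
Chair I (methyl axial, ethynyl axial): E = 2.24 kcal/mol.
Chair II (methyl equatorial, ethynyl equatorial): E = 0.00 kcal/mol.
Chair II is the more stable (lower-energy) conformer, and in that chair the ethynyl group is equatorial.

equatorial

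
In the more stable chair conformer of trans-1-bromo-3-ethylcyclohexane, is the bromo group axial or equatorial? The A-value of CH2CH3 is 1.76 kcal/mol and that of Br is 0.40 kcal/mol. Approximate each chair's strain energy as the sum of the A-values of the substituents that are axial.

axial

C1 and C3 have the same parity, so for the trans isomer the two substituents are one axial and one equatorial in each chair.
Chair I (ethyl axial, bromo equatorial): E = 1.76 kcal/mol.
Chair II (ethyl equatorial, bromo axial): E = 0.40 kcal/mol.
Chair II is the more stable (lower-energy) conformer, and in that chair the bromo group is axial.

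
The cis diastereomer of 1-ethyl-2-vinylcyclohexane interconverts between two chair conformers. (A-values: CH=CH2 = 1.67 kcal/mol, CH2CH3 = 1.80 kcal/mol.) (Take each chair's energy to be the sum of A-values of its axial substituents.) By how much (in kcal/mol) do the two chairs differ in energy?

C1 and C2 have opposite parity, so for the cis isomer the two substituents are one axial and one equatorial in each chair.
Chair I (vinyl axial, ethyl equatorial): E = 1.67 kcal/mol.
Chair II (vinyl equatorial, ethyl axial): E = 1.80 kcal/mol.
ΔE = 1.80 − 1.67 = 0.13 kcal/mol; chair I is more stable.

0.13 kcal/mol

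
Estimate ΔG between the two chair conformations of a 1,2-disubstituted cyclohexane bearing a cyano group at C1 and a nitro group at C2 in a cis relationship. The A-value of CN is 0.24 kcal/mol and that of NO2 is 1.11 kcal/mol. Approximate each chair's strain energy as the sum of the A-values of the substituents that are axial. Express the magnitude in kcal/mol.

0.87 kcal/mol

C1 and C2 have opposite parity, so for the cis isomer the two substituents are one axial and one equatorial in each chair.
Chair I (cyano axial, nitro equatorial): E = 0.24 kcal/mol.
Chair II (cyano equatorial, nitro axial): E = 1.11 kcal/mol.
ΔE = 1.11 − 0.24 = 0.87 kcal/mol; chair I is more stable.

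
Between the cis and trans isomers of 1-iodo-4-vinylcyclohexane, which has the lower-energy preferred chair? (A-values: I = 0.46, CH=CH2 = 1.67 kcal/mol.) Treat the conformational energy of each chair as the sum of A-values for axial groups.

trans

At 1,4 positions (parity opposite): cis → (a,e or e,a); trans → (e,e or a,a).
Best chair for cis: E = 0.46 kcal/mol; best chair for trans: E = 0.00 kcal/mol.
The trans isomer is lower by 0.46 kcal/mol.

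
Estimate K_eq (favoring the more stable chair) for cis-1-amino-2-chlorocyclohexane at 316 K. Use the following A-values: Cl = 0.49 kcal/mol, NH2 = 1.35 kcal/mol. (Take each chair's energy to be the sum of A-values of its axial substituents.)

C1 and C2 have opposite parity, so for the cis isomer the two substituents are one axial and one equatorial in each chair.
Chair I (chloro axial, amino equatorial): E = 0.49 kcal/mol; chair II (chloro equatorial, amino axial): E = 1.35 kcal/mol.
ΔG = 0.86 kcal/mol between the two chairs.
K = exp(ΔG/RT) with R = 1.987×10⁻³ kcal mol⁻¹ K⁻¹ and T = 316 K gives K ≈ 3.93.

K ≈ 3.93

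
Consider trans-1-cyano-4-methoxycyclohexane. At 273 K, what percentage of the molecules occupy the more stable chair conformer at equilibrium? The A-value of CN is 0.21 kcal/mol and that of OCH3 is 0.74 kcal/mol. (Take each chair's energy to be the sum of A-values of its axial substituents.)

C1 and C4 have opposite parity, so for the trans isomer the two substituents are e,e in one chair and a,a in the other.
Chair I (cyano axial, methoxy axial): E = 0.95 kcal/mol; chair II (cyano equatorial, methoxy equatorial): E = 0.00 kcal/mol.
ΔG = 0.95 kcal/mol between the two chairs.
K = exp(ΔG/RT) with R = 1.987×10⁻³ kcal mol⁻¹ K⁻¹ and T = 273 K gives K ≈ 5.76.
Fraction in the lower-energy chair = K/(K+1) = 85.2%.

85.2%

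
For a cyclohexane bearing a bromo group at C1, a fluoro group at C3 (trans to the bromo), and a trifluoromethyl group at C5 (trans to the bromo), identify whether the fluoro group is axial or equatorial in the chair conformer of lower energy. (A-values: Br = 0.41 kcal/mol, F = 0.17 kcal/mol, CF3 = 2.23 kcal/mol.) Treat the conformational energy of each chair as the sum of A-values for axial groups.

equatorial

Chair I (bromo axial, fluoro equatorial, trifluoromethyl equatorial): E = 0.41 kcal/mol.
Chair II (bromo equatorial, fluoro axial, trifluoromethyl axial): E = 2.40 kcal/mol.
Chair I is the more stable (lower-energy) conformer, and in that chair the fluoro group is equatorial.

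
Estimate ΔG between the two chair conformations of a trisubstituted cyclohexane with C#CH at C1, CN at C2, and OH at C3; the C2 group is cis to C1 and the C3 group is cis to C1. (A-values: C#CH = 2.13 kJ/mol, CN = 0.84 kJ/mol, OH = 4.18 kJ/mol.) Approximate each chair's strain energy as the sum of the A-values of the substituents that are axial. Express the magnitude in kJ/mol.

Chair I (ethynyl axial, cyano equatorial, hydroxyl axial): E = 6.31 kJ/mol.
Chair II (ethynyl equatorial, cyano axial, hydroxyl equatorial): E = 0.84 kJ/mol.
ΔE = 6.31 − 0.84 = 5.47 kJ/mol; chair II is more stable.

5.47 kJ/mol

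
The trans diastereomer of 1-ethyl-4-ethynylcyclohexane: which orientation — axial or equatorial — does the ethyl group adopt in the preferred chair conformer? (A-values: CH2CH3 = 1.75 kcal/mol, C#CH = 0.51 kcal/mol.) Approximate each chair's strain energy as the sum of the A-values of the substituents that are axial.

C1 and C4 have opposite parity, so for the trans isomer the two substituents are e,e in one chair and a,a in the other.
Chair I (ethyl axial, ethynyl axial): E = 2.26 kcal/mol.
Chair II (ethyl equatorial, ethynyl equatorial): E = 0.00 kcal/mol.
Chair II is the more stable (lower-energy) conformer, and in that chair the ethyl group is equatorial.

equatorial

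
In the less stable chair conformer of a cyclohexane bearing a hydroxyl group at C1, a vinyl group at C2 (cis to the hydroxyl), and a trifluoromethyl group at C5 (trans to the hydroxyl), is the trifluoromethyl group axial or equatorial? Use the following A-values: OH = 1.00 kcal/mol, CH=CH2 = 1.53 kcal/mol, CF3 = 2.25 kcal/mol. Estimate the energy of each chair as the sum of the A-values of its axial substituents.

axial

Chair I (hydroxyl axial, vinyl equatorial, trifluoromethyl equatorial): E = 1.00 kcal/mol.
Chair II (hydroxyl equatorial, vinyl axial, trifluoromethyl axial): E = 3.78 kcal/mol.
Chair II is the less stable (higher-energy) conformer, and in that chair the trifluoromethyl group is axial.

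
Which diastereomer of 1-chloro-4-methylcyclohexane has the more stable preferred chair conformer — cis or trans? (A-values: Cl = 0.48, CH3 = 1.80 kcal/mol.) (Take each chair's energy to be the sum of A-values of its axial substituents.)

At 1,4 positions (parity opposite): cis → (a,e or e,a); trans → (e,e or a,a).
Best chair for cis: E = 0.48 kcal/mol; best chair for trans: E = 0.00 kcal/mol.
The trans isomer is lower by 0.48 kcal/mol.

trans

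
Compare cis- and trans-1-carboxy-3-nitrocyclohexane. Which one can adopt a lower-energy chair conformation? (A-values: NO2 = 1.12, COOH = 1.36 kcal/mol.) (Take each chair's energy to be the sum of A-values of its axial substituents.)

cis

At 1,3 positions (parity same): cis → (e,e or a,a); trans → (a,e or e,a).
Best chair for cis: E = 0.00 kcal/mol; best chair for trans: E = 1.12 kcal/mol.
The cis isomer is lower by 1.12 kcal/mol.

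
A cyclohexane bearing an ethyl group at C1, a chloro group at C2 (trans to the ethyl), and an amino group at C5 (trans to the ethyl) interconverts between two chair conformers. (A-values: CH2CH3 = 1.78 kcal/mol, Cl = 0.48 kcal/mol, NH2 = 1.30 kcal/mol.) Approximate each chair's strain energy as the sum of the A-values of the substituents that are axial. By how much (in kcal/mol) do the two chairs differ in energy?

Chair I (ethyl axial, chloro axial, amino equatorial): E = 2.26 kcal/mol.
Chair II (ethyl equatorial, chloro equatorial, amino axial): E = 1.30 kcal/mol.
ΔE = 2.26 − 1.30 = 0.96 kcal/mol; chair II is more stable.

0.96 kcal/mol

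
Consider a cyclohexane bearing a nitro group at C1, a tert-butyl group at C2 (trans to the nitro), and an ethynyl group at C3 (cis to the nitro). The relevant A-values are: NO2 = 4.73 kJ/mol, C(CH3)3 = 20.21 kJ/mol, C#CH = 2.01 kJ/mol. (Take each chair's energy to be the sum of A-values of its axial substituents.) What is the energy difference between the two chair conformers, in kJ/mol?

Chair I (nitro axial, tert-butyl axial, ethynyl axial): E = 26.95 kJ/mol.
Chair II (nitro equatorial, tert-butyl equatorial, ethynyl equatorial): E = 0.00 kJ/mol.
ΔE = 26.95 − 0.00 = 26.95 kJ/mol; chair II is more stable.

26.95 kJ/mol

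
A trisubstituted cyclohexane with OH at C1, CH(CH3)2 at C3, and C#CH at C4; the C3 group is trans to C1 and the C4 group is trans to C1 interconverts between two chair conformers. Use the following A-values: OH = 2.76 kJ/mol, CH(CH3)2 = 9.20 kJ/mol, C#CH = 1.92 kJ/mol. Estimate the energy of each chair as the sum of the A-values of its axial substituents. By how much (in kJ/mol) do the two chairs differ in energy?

4.52 kJ/mol

Chair I (hydroxyl axial, isopropyl equatorial, ethynyl axial): E = 4.68 kJ/mol.
Chair II (hydroxyl equatorial, isopropyl axial, ethynyl equatorial): E = 9.20 kJ/mol.
ΔE = 9.20 − 4.68 = 4.52 kJ/mol; chair I is more stable.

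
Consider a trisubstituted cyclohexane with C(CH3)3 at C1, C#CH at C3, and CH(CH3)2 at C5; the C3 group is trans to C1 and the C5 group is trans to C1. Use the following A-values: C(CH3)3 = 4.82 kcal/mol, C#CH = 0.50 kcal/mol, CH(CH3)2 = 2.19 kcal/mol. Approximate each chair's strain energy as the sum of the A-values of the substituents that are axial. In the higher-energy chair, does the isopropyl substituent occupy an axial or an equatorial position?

equatorial

Chair I (tert-butyl axial, ethynyl equatorial, isopropyl equatorial): E = 4.82 kcal/mol.
Chair II (tert-butyl equatorial, ethynyl axial, isopropyl axial): E = 2.69 kcal/mol.
Chair I is the less stable (higher-energy) conformer, and in that chair the isopropyl group is equatorial.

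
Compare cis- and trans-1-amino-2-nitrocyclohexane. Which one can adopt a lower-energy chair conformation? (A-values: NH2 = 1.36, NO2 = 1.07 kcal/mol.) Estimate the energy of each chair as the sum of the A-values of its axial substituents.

At 1,2 positions (parity opposite): cis → (a,e or e,a); trans → (e,e or a,a).
Best chair for cis: E = 1.07 kcal/mol; best chair for trans: E = 0.00 kcal/mol.
The trans isomer is lower by 1.07 kcal/mol.

trans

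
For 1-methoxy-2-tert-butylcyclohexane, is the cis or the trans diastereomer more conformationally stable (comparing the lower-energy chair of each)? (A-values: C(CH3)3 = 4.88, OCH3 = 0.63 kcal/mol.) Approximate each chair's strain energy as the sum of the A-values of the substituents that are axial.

trans

At 1,2 positions (parity opposite): cis → (a,e or e,a); trans → (e,e or a,a).
Best chair for cis: E = 0.63 kcal/mol; best chair for trans: E = 0.00 kcal/mol.
The trans isomer is lower by 0.63 kcal/mol.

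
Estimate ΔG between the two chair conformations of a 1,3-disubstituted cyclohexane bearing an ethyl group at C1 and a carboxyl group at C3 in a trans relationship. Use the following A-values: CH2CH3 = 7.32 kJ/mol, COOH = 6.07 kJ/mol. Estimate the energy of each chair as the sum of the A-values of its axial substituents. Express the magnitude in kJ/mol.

C1 and C3 have the same parity, so for the trans isomer the two substituents are one axial and one equatorial in each chair.
Chair I (ethyl axial, carboxyl equatorial): E = 7.32 kJ/mol.
Chair II (ethyl equatorial, carboxyl axial): E = 6.07 kJ/mol.
ΔE = 7.32 − 6.07 = 1.25 kJ/mol; chair II is more stable.

1.25 kJ/mol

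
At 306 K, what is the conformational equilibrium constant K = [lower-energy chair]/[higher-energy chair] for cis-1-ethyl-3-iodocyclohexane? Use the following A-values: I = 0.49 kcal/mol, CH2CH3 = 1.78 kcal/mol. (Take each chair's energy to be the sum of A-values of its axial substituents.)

C1 and C3 have the same parity, so for the cis isomer the two substituents are e,e in one chair and a,a in the other.
Chair I (iodo axial, ethyl axial): E = 2.27 kcal/mol; chair II (iodo equatorial, ethyl equatorial): E = 0.00 kcal/mol.
ΔG = 2.27 kcal/mol between the two chairs.
K = exp(ΔG/RT) with R = 1.987×10⁻³ kcal mol⁻¹ K⁻¹ and T = 306 K gives K ≈ 41.8.

K ≈ 41.8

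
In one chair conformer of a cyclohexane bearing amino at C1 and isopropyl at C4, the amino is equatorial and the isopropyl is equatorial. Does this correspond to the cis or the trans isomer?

C1 and C4 have opposite parity, so their axial bonds point in opposite directions.
With opposite-parity carbons, two substituents on the same face are one axial and one equatorial; opposite faces give both axial or both equatorial.
Here the groups are equatorial/equatorial → opposite face → trans.

trans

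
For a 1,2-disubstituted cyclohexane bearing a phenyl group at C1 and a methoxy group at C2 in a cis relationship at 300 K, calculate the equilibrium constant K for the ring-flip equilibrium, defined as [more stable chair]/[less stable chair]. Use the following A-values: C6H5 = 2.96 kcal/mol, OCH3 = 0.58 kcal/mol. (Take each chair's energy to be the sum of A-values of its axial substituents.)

C1 and C2 have opposite parity, so for the cis isomer the two substituents are one axial and one equatorial in each chair.
Chair I (phenyl axial, methoxy equatorial): E = 2.96 kcal/mol; chair II (phenyl equatorial, methoxy axial): E = 0.58 kcal/mol.
ΔG = 2.38 kcal/mol between the two chairs.
K = exp(ΔG/RT) with R = 1.987×10⁻³ kcal mol⁻¹ K⁻¹ and T = 300 K gives K ≈ 54.2.

K ≈ 54.2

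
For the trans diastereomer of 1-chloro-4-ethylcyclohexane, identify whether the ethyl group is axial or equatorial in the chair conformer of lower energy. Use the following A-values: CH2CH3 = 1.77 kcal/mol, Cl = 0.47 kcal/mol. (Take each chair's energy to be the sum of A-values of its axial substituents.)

C1 and C4 have opposite parity, so for the trans isomer the two substituents are e,e in one chair and a,a in the other.
Chair I (ethyl axial, chloro axial): E = 2.24 kcal/mol.
Chair II (ethyl equatorial, chloro equatorial): E = 0.00 kcal/mol.
Chair II is the more stable (lower-energy) conformer, and in that chair the ethyl group is equatorial.

equatorial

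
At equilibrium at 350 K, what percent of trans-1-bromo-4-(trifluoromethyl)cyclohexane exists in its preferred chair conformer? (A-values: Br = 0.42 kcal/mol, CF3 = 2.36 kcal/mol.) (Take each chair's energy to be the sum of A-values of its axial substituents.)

C1 and C4 have opposite parity, so for the trans isomer the two substituents are e,e in one chair and a,a in the other.
Chair I (bromo axial, trifluoromethyl axial): E = 2.78 kcal/mol; chair II (bromo equatorial, trifluoromethyl equatorial): E = 0.00 kcal/mol.
ΔG = 2.78 kcal/mol between the two chairs.
K = exp(ΔG/RT) with R = 1.987×10⁻³ kcal mol⁻¹ K⁻¹ and T = 350 K gives K ≈ 54.5.
Fraction in the lower-energy chair = K/(K+1) = 98.2%.

98.2%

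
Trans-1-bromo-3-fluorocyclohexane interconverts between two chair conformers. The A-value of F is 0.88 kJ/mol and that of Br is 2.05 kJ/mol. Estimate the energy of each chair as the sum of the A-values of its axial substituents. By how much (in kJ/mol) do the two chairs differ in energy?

1.17 kJ/mol

C1 and C3 have the same parity, so for the trans isomer the two substituents are one axial and one equatorial in each chair.
Chair I (fluoro axial, bromo equatorial): E = 0.88 kJ/mol.
Chair II (fluoro equatorial, bromo axial): E = 2.05 kJ/mol.
ΔE = 2.05 − 0.88 = 1.17 kJ/mol; chair I is more stable.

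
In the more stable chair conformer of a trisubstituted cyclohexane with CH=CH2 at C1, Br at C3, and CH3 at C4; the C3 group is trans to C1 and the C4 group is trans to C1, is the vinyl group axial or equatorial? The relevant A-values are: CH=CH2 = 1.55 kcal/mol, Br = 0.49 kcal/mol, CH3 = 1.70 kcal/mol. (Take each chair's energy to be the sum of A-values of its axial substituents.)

equatorial

Chair I (vinyl axial, bromo equatorial, methyl axial): E = 3.25 kcal/mol.
Chair II (vinyl equatorial, bromo axial, methyl equatorial): E = 0.49 kcal/mol.
Chair II is the more stable (lower-energy) conformer, and in that chair the vinyl group is equatorial.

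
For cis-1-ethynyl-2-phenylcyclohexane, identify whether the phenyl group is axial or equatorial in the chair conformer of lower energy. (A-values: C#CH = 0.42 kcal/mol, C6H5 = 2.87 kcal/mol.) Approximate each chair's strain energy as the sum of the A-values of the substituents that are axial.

equatorial

C1 and C2 have opposite parity, so for the cis isomer the two substituents are one axial and one equatorial in each chair.
Chair I (ethynyl axial, phenyl equatorial): E = 0.42 kcal/mol.
Chair II (ethynyl equatorial, phenyl axial): E = 2.87 kcal/mol.
Chair I is the more stable (lower-energy) conformer, and in that chair the phenyl group is equatorial.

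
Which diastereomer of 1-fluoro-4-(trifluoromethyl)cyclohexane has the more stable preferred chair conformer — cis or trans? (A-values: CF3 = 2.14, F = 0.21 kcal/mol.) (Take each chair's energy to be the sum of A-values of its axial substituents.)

trans

At 1,4 positions (parity opposite): cis → (a,e or e,a); trans → (e,e or a,a).
Best chair for cis: E = 0.21 kcal/mol; best chair for trans: E = 0.00 kcal/mol.
The trans isomer is lower by 0.21 kcal/mol.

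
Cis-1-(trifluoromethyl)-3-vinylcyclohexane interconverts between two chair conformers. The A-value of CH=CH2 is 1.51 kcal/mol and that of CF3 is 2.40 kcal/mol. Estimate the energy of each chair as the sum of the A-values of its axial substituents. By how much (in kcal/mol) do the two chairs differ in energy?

C1 and C3 have the same parity, so for the cis isomer the two substituents are e,e in one chair and a,a in the other.
Chair I (vinyl axial, trifluoromethyl axial): E = 3.91 kcal/mol.
Chair II (vinyl equatorial, trifluoromethyl equatorial): E = 0.00 kcal/mol.
ΔE = 3.91 − 0.00 = 3.91 kcal/mol; chair II is more stable.

3.91 kcal/mol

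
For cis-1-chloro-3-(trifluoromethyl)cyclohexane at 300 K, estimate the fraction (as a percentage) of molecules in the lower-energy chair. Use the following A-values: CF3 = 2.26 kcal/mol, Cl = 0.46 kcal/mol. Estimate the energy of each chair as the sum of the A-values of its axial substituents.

99.0%

C1 and C3 have the same parity, so for the cis isomer the two substituents are e,e in one chair and a,a in the other.
Chair I (trifluoromethyl axial, chloro axial): E = 2.72 kcal/mol; chair II (trifluoromethyl equatorial, chloro equatorial): E = 0.00 kcal/mol.
ΔG = 2.72 kcal/mol between the two chairs.
K = exp(ΔG/RT) with R = 1.987×10⁻³ kcal mol⁻¹ K⁻¹ and T = 300 K gives K ≈ 95.9.
Fraction in the lower-energy chair = K/(K+1) = 99.0%.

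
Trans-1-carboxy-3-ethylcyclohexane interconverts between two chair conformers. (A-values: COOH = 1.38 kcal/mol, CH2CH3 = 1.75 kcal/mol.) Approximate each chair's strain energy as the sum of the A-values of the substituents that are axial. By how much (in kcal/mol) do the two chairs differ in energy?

0.37 kcal/mol

C1 and C3 have the same parity, so for the trans isomer the two substituents are one axial and one equatorial in each chair.
Chair I (carboxyl axial, ethyl equatorial): E = 1.38 kcal/mol.
Chair II (carboxyl equatorial, ethyl axial): E = 1.75 kcal/mol.
ΔE = 1.75 − 1.38 = 0.37 kcal/mol; chair I is more stable.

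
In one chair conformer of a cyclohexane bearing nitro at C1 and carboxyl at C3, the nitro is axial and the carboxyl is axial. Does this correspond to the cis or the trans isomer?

C1 and C3 have the same parity, so their axial bonds point in the same direction.
With same-parity carbons, two substituents on the same face are both axial or both equatorial; opposite faces give one of each.
Here the groups are axial/axial → same face → cis.

cis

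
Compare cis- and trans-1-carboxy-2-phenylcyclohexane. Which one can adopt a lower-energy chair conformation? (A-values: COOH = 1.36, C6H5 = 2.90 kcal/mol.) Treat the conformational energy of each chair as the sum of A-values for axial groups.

At 1,2 positions (parity opposite): cis → (a,e or e,a); trans → (e,e or a,a).
Best chair for cis: E = 1.36 kcal/mol; best chair for trans: E = 0.00 kcal/mol.
The trans isomer is lower by 1.36 kcal/mol.

trans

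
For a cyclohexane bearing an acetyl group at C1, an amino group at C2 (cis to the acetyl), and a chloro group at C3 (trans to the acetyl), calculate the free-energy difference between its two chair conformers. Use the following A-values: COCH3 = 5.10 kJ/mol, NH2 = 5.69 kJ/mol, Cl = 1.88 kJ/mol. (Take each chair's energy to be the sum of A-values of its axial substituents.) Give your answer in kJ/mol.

2.47 kJ/mol

Chair I (acetyl axial, amino equatorial, chloro equatorial): E = 5.10 kJ/mol.
Chair II (acetyl equatorial, amino axial, chloro axial): E = 7.57 kJ/mol.
ΔE = 7.57 − 5.10 = 2.47 kJ/mol; chair I is more stable.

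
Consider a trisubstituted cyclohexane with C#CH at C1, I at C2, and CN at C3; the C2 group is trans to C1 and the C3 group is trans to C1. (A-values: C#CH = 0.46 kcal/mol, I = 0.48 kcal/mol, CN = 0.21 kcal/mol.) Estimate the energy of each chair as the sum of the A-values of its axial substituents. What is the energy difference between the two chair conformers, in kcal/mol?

Chair I (ethynyl axial, iodo axial, cyano equatorial): E = 0.94 kcal/mol.
Chair II (ethynyl equatorial, iodo equatorial, cyano axial): E = 0.21 kcal/mol.
ΔE = 0.94 − 0.21 = 0.73 kcal/mol; chair II is more stable.

0.73 kcal/mol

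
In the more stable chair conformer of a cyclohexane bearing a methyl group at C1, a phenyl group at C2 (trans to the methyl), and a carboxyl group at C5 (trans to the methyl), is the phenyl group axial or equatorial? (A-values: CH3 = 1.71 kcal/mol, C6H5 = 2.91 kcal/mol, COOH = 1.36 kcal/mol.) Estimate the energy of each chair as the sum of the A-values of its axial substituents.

equatorial

Chair I (methyl axial, phenyl axial, carboxyl equatorial): E = 4.62 kcal/mol.
Chair II (methyl equatorial, phenyl equatorial, carboxyl axial): E = 1.36 kcal/mol.
Chair II is the more stable (lower-energy) conformer, and in that chair the phenyl group is equatorial.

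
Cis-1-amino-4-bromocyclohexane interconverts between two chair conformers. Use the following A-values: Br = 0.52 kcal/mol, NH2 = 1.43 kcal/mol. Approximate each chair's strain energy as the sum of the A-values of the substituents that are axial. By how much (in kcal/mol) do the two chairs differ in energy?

0.91 kcal/mol

C1 and C4 have opposite parity, so for the cis isomer the two substituents are one axial and one equatorial in each chair.
Chair I (bromo axial, amino equatorial): E = 0.52 kcal/mol.
Chair II (bromo equatorial, amino axial): E = 1.43 kcal/mol.
ΔE = 1.43 − 0.52 = 0.91 kcal/mol; chair I is more stable.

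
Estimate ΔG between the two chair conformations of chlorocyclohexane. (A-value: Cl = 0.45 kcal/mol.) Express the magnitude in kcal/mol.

0.45 kcal/mol

A monosubstituted cyclohexane has one chair with the chloro group axial (E = A = 0.45 kcal/mol) and one with it equatorial (E = 0).
ΔE = 0.45 − 0 = 0.45 kcal/mol.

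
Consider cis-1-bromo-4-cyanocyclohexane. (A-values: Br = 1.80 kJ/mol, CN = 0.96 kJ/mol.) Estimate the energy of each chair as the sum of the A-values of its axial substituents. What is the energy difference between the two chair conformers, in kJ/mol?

C1 and C4 have opposite parity, so for the cis isomer the two substituents are one axial and one equatorial in each chair.
Chair I (bromo axial, cyano equatorial): E = 1.80 kJ/mol.
Chair II (bromo equatorial, cyano axial): E = 0.96 kJ/mol.
ΔE = 1.80 − 0.96 = 0.84 kJ/mol; chair II is more stable.

0.84 kJ/mol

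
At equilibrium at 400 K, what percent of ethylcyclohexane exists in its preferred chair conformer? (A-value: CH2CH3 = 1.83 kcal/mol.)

One chair has the ethyl group axial (E = 1.83 kcal/mol) and the other has it equatorial (E = 0).
ΔG = 1.83 kcal/mol between the two chairs.
K = exp(ΔG/RT) with R = 1.987×10⁻³ kcal mol⁻¹ K⁻¹ and T = 400 K gives K ≈ 10.
Fraction in the lower-energy chair = K/(K+1) = 90.9%.

90.9%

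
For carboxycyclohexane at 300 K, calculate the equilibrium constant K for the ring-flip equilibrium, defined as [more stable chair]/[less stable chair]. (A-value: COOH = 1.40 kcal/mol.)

K ≈ 10.5

One chair has the carboxyl group axial (E = 1.40 kcal/mol) and the other has it equatorial (E = 0).
ΔG = 1.40 kcal/mol between the two chairs.
K = exp(ΔG/RT) with R = 1.987×10⁻³ kcal mol⁻¹ K⁻¹ and T = 300 K gives K ≈ 10.5.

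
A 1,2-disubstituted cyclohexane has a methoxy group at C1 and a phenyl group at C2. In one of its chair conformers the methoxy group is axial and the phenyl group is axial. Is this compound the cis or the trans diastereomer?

C1 and C2 have opposite parity, so their axial bonds point in opposite directions.
With opposite-parity carbons, two substituents on the same face are one axial and one equatorial; opposite faces give both axial or both equatorial.
Here the groups are axial/axial → opposite face → trans.

trans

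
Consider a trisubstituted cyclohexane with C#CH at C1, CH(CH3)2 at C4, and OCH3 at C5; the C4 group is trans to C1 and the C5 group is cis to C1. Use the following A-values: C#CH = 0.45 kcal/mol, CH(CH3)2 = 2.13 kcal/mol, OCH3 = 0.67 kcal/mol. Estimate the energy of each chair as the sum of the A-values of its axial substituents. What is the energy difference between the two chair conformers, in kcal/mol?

3.25 kcal/mol

Chair I (ethynyl axial, isopropyl axial, methoxy axial): E = 3.25 kcal/mol.
Chair II (ethynyl equatorial, isopropyl equatorial, methoxy equatorial): E = 0.00 kcal/mol.
ΔE = 3.25 − 0.00 = 3.25 kcal/mol; chair II is more stable.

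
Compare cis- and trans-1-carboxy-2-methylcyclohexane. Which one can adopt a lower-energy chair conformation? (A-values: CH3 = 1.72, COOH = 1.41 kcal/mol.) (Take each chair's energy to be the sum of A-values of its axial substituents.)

trans

At 1,2 positions (parity opposite): cis → (a,e or e,a); trans → (e,e or a,a).
Best chair for cis: E = 1.41 kcal/mol; best chair for trans: E = 0.00 kcal/mol.
The trans isomer is lower by 1.41 kcal/mol.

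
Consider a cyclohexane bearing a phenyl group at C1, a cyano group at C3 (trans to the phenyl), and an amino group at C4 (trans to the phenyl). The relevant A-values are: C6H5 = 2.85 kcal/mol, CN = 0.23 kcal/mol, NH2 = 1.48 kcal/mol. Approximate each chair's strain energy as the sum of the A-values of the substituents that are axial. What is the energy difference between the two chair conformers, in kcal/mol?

4.10 kcal/mol

Chair I (phenyl axial, cyano equatorial, amino axial): E = 4.33 kcal/mol.
Chair II (phenyl equatorial, cyano axial, amino equatorial): E = 0.23 kcal/mol.
ΔE = 4.33 − 0.23 = 4.10 kcal/mol; chair II is more stable.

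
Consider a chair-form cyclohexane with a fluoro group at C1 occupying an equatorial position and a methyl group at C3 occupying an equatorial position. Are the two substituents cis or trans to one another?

cis

C1 and C3 have the same parity, so their axial bonds point in the same direction.
With same-parity carbons, two substituents on the same face are both axial or both equatorial; opposite faces give one of each.
Here the groups are equatorial/equatorial → same face → cis.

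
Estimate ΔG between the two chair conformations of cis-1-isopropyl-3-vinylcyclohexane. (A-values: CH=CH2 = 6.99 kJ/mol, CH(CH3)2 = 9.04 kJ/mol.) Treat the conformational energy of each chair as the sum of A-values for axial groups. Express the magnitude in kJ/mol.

C1 and C3 have the same parity, so for the cis isomer the two substituents are e,e in one chair and a,a in the other.
Chair I (vinyl axial, isopropyl axial): E = 16.03 kJ/mol.
Chair II (vinyl equatorial, isopropyl equatorial): E = 0.00 kJ/mol.
ΔE = 16.03 − 0.00 = 16.03 kJ/mol; chair II is more stable.

16.03 kJ/mol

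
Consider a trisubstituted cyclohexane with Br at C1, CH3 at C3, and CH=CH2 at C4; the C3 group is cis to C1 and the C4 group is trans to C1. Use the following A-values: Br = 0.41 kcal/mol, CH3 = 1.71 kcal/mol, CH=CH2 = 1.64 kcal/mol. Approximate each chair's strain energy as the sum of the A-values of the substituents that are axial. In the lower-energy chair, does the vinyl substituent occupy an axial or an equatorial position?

equatorial

Chair I (bromo axial, methyl axial, vinyl axial): E = 3.76 kcal/mol.
Chair II (bromo equatorial, methyl equatorial, vinyl equatorial): E = 0.00 kcal/mol.
Chair II is the more stable (lower-energy) conformer, and in that chair the vinyl group is equatorial.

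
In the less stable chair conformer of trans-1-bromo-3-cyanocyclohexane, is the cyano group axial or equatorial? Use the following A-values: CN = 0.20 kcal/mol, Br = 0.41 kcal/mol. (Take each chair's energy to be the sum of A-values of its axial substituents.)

C1 and C3 have the same parity, so for the trans isomer the two substituents are one axial and one equatorial in each chair.
Chair I (cyano axial, bromo equatorial): E = 0.20 kcal/mol.
Chair II (cyano equatorial, bromo axial): E = 0.41 kcal/mol.
Chair II is the less stable (higher-energy) conformer, and in that chair the cyano group is equatorial.

equatorial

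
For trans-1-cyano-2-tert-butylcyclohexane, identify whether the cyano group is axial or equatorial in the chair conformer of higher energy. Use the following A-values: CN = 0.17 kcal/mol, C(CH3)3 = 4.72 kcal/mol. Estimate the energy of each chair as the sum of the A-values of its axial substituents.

C1 and C2 have opposite parity, so for the trans isomer the two substituents are e,e in one chair and a,a in the other.
Chair I (cyano axial, tert-butyl axial): E = 4.89 kcal/mol.
Chair II (cyano equatorial, tert-butyl equatorial): E = 0.00 kcal/mol.
Chair I is the less stable (higher-energy) conformer, and in that chair the cyano group is axial.

axial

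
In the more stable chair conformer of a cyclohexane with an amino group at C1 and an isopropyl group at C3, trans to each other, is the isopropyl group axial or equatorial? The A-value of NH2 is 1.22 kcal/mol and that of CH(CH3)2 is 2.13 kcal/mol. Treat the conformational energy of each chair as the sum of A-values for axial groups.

C1 and C3 have the same parity, so for the trans isomer the two substituents are one axial and one equatorial in each chair.
Chair I (amino axial, isopropyl equatorial): E = 1.22 kcal/mol.
Chair II (amino equatorial, isopropyl axial): E = 2.13 kcal/mol.
Chair I is the more stable (lower-energy) conformer, and in that chair the isopropyl group is equatorial.

equatorial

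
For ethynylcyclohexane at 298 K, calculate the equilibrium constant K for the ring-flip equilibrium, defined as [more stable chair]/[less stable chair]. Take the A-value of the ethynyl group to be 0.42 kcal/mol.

K ≈ 2.03

One chair has the ethynyl group axial (E = 0.42 kcal/mol) and the other has it equatorial (E = 0).
ΔG = 0.42 kcal/mol between the two chairs.
K = exp(ΔG/RT) with R = 1.987×10⁻³ kcal mol⁻¹ K⁻¹ and T = 298 K gives K ≈ 2.03.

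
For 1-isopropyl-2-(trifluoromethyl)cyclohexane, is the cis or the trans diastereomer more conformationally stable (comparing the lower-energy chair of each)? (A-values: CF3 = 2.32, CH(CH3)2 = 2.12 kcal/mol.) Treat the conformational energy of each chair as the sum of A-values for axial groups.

trans

At 1,2 positions (parity opposite): cis → (a,e or e,a); trans → (e,e or a,a).
Best chair for cis: E = 2.12 kcal/mol; best chair for trans: E = 0.00 kcal/mol.
The trans isomer is lower by 2.12 kcal/mol.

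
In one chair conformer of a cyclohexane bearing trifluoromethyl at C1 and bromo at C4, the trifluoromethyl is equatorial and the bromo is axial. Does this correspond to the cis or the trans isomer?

C1 and C4 have opposite parity, so their axial bonds point in opposite directions.
With opposite-parity carbons, two substituents on the same face are one axial and one equatorial; opposite faces give both axial or both equatorial.
Here the groups are equatorial/axial → same face → cis.

cis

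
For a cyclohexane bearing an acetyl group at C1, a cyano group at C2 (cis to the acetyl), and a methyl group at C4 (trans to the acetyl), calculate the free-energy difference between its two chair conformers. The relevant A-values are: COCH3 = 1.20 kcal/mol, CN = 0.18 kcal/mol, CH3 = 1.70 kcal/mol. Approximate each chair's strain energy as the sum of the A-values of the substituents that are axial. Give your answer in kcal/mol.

Chair I (acetyl axial, cyano equatorial, methyl axial): E = 2.90 kcal/mol.
Chair II (acetyl equatorial, cyano axial, methyl equatorial): E = 0.18 kcal/mol.
ΔE = 2.90 − 0.18 = 2.72 kcal/mol; chair II is more stable.

2.72 kcal/mol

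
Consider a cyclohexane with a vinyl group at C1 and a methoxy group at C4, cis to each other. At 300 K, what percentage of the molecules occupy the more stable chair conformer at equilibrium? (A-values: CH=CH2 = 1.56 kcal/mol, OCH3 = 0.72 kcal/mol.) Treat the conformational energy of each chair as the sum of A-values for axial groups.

80.4%

C1 and C4 have opposite parity, so for the cis isomer the two substituents are one axial and one equatorial in each chair.
Chair I (vinyl axial, methoxy equatorial): E = 1.56 kcal/mol; chair II (vinyl equatorial, methoxy axial): E = 0.72 kcal/mol.
ΔG = 0.84 kcal/mol between the two chairs.
K = exp(ΔG/RT) with R = 1.987×10⁻³ kcal mol⁻¹ K⁻¹ and T = 300 K gives K ≈ 4.09.
Fraction in the lower-energy chair = K/(K+1) = 80.4%.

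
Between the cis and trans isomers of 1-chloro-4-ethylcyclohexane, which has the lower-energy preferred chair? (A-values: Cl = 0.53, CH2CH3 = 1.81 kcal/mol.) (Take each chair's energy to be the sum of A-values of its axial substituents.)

trans

At 1,4 positions (parity opposite): cis → (a,e or e,a); trans → (e,e or a,a).
Best chair for cis: E = 0.53 kcal/mol; best chair for trans: E = 0.00 kcal/mol.
The trans isomer is lower by 0.53 kcal/mol.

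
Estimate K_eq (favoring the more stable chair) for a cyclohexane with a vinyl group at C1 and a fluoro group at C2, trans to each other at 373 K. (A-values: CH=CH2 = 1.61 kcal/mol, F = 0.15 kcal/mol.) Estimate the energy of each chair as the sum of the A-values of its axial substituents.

C1 and C2 have opposite parity, so for the trans isomer the two substituents are e,e in one chair and a,a in the other.
Chair I (vinyl axial, fluoro axial): E = 1.76 kcal/mol; chair II (vinyl equatorial, fluoro equatorial): E = 0.00 kcal/mol.
ΔG = 1.76 kcal/mol between the two chairs.
K = exp(ΔG/RT) with R = 1.987×10⁻³ kcal mol⁻¹ K⁻¹ and T = 373 K gives K ≈ 10.7.

K ≈ 10.7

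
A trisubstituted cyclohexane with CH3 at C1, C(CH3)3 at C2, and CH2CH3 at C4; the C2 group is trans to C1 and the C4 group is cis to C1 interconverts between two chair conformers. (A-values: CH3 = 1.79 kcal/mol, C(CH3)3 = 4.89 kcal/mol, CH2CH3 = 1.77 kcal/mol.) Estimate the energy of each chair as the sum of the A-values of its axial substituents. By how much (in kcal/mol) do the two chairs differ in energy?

Chair I (methyl axial, tert-butyl axial, ethyl equatorial): E = 6.68 kcal/mol.
Chair II (methyl equatorial, tert-butyl equatorial, ethyl axial): E = 1.77 kcal/mol.
ΔE = 6.68 − 1.77 = 4.91 kcal/mol; chair II is more stable.

4.91 kcal/mol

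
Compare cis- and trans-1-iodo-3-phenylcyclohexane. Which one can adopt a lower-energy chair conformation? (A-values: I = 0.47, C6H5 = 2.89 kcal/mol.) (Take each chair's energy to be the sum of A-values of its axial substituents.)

cis

At 1,3 positions (parity same): cis → (e,e or a,a); trans → (a,e or e,a).
Best chair for cis: E = 0.00 kcal/mol; best chair for trans: E = 0.47 kcal/mol.
The cis isomer is lower by 0.47 kcal/mol.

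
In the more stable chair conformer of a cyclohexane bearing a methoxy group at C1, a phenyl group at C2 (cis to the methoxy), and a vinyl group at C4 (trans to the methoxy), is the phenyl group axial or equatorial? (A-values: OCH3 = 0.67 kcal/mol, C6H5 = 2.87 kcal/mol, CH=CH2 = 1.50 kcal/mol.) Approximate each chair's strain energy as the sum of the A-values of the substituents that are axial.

equatorial

Chair I (methoxy axial, phenyl equatorial, vinyl axial): E = 2.17 kcal/mol.
Chair II (methoxy equatorial, phenyl axial, vinyl equatorial): E = 2.87 kcal/mol.
Chair I is the more stable (lower-energy) conformer, and in that chair the phenyl group is equatorial.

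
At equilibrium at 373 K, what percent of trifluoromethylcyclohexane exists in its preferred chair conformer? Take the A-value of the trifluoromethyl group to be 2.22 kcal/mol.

95.2%

One chair has the trifluoromethyl group axial (E = 2.22 kcal/mol) and the other has it equatorial (E = 0).
ΔG = 2.22 kcal/mol between the two chairs.
K = exp(ΔG/RT) with R = 1.987×10⁻³ kcal mol⁻¹ K⁻¹ and T = 373 K gives K ≈ 20.
Fraction in the lower-energy chair = K/(K+1) = 95.2%.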